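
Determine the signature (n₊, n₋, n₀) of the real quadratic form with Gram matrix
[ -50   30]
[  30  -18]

Answer: (0, 1, 1)

Derivation:
step 0: pivot -50 → sign −
step 1: row/col 1 already zero → sign 0
signature = (0, 1, 1)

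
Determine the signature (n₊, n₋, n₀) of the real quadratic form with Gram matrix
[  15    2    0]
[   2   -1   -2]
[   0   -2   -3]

Answer: (2, 1, 0)

Derivation:
step 0: pivot 15 → sign +
step 1: pivot -19/15 → sign −
step 2: pivot 3/19 → sign +
signature = (2, 1, 0)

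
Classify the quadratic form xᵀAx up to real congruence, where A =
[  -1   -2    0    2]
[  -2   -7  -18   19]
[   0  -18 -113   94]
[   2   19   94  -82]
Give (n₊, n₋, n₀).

Answer: (1, 3, 0)

Derivation:
step 0: pivot -1 → sign −
step 1: pivot -3 → sign −
step 2: pivot -5 → sign −
step 3: pivot 1/5 → sign +
signature = (1, 3, 0)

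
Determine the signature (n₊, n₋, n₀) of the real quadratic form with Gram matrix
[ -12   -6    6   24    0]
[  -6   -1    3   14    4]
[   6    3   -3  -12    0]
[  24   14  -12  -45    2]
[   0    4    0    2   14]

Answer: (3, 1, 1)

Derivation:
step 0: pivot -12 → sign −
step 1: pivot 2 → sign +
step 2: pivot 1 → sign +
step 3: pivot 2 → sign +
step 4: row/col 4 already zero → sign 0
signature = (3, 1, 1)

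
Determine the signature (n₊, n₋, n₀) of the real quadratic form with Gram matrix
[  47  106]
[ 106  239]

step 0: pivot 47 → sign +
step 1: pivot -3/47 → sign −
signature = (1, 1, 0)

Answer: (1, 1, 0)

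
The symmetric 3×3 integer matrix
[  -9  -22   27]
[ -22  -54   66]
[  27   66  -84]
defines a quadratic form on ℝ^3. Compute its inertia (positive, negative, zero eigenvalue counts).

Answer: (0, 3, 0)

Derivation:
step 0: pivot -9 → sign −
step 1: pivot -2/9 → sign −
step 2: pivot -3 → sign −
signature = (0, 3, 0)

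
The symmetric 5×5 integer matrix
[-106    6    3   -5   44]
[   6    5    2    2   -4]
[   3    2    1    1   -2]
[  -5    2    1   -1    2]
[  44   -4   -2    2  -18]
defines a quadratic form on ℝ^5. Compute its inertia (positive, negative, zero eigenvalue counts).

step 0: pivot -106 → sign −
step 1: pivot 283/53 → sign +
step 2: pivot 115/566 → sign +
step 3: pivot -166/115 → sign −
step 4: pivot -6/83 → sign −
signature = (2, 3, 0)

Answer: (2, 3, 0)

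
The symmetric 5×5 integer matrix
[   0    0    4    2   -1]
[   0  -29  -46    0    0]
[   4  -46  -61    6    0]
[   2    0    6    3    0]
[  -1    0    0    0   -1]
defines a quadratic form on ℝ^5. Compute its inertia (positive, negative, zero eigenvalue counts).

step 0: pivot -29 → sign −
step 1: pivot 347/29 → sign +
step 2: pivot -464/347 → sign −
step 3: pivot -1/116 → sign −
step 4: pivot -1/4 → sign −
signature = (1, 4, 0)

Answer: (1, 4, 0)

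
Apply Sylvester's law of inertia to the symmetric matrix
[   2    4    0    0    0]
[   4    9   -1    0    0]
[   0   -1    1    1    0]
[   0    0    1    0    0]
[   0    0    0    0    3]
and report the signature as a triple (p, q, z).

step 0: pivot 2 → sign +
step 1: pivot 1 → sign +
step 2: pivot 2 → sign +
step 3: pivot -1/2 → sign −
step 4: pivot 3 → sign +
signature = (4, 1, 0)

Answer: (4, 1, 0)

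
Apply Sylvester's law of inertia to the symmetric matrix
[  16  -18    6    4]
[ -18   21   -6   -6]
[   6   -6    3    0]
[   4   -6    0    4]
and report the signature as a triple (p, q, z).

Answer: (2, 0, 2)

Derivation:
step 0: pivot 16 → sign +
step 1: pivot 3/4 → sign +
step 2: row/col 2 already zero → sign 0
step 3: row/col 3 already zero → sign 0
signature = (2, 0, 2)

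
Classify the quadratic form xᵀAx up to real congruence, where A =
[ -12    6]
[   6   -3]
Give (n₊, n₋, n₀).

Answer: (0, 1, 1)

Derivation:
step 0: pivot -12 → sign −
step 1: row/col 1 already zero → sign 0
signature = (0, 1, 1)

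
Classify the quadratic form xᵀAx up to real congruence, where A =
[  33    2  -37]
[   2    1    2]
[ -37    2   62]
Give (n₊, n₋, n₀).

step 0: pivot 33 → sign +
step 1: pivot 29/33 → sign +
step 2: pivot 1/29 → sign +
signature = (3, 0, 0)

Answer: (3, 0, 0)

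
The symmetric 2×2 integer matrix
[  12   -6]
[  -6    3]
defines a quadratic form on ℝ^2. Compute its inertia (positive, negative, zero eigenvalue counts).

Answer: (1, 0, 1)

Derivation:
step 0: pivot 12 → sign +
step 1: row/col 1 already zero → sign 0
signature = (1, 0, 1)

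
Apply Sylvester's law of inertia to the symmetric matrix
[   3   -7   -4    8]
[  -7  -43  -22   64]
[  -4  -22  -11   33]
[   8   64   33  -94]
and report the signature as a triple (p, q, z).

step 0: pivot 3 → sign +
step 1: pivot -178/3 → sign −
step 2: pivot 19/89 → sign +
step 3: pivot -3/19 → sign −
signature = (2, 2, 0)

Answer: (2, 2, 0)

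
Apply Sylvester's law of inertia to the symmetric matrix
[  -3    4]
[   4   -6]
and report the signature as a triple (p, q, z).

Answer: (0, 2, 0)

Derivation:
step 0: pivot -3 → sign −
step 1: pivot -2/3 → sign −
signature = (0, 2, 0)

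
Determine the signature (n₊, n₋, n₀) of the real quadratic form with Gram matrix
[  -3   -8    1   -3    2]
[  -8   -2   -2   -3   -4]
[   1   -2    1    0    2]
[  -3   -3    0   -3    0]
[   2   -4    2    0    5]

Answer: (3, 2, 0)

Derivation:
step 0: pivot -3 → sign −
step 1: pivot 58/3 → sign +
step 2: pivot 6/29 → sign +
step 3: pivot -3/2 → sign −
step 4: pivot 1 → sign +
signature = (3, 2, 0)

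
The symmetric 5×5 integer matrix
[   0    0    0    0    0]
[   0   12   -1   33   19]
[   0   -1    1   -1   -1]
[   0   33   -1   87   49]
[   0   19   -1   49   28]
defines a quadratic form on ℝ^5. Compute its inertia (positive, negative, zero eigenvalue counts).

step 0: pivot 12 → sign +
step 1: pivot 11/12 → sign +
step 2: pivot -78/11 → sign −
step 3: pivot 3/13 → sign +
step 4: row/col 4 already zero → sign 0
signature = (3, 1, 1)

Answer: (3, 1, 1)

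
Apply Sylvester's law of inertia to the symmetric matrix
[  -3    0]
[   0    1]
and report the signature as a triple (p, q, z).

step 0: pivot -3 → sign −
step 1: pivot 1 → sign +
signature = (1, 1, 0)

Answer: (1, 1, 0)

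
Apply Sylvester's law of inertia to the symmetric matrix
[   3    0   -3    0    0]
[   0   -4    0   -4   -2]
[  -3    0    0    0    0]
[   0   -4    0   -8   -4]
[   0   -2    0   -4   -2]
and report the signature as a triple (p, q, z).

Answer: (1, 3, 1)

Derivation:
step 0: pivot 3 → sign +
step 1: pivot -4 → sign −
step 2: pivot -3 → sign −
step 3: pivot -4 → sign −
step 4: row/col 4 already zero → sign 0
signature = (1, 3, 1)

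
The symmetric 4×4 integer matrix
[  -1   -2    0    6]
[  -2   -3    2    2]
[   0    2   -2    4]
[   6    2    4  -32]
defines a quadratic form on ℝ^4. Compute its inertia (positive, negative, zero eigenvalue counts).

Answer: (1, 2, 1)

Derivation:
step 0: pivot -1 → sign −
step 1: pivot 1 → sign +
step 2: pivot -6 → sign −
step 3: row/col 3 already zero → sign 0
signature = (1, 2, 1)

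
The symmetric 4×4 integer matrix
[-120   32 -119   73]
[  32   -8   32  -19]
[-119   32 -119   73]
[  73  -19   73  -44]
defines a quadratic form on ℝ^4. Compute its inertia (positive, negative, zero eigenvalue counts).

Answer: (2, 2, 0)

Derivation:
step 0: pivot -120 → sign −
step 1: pivot 8/15 → sign +
step 2: pivot -9/8 → sign −
step 3: pivot 1/8 → sign +
signature = (2, 2, 0)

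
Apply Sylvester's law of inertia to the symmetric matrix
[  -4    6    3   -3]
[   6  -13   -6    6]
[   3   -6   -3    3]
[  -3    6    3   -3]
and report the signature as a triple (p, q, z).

Answer: (0, 3, 1)

Derivation:
step 0: pivot -4 → sign −
step 1: pivot -4 → sign −
step 2: pivot -3/16 → sign −
step 3: row/col 3 already zero → sign 0
signature = (0, 3, 1)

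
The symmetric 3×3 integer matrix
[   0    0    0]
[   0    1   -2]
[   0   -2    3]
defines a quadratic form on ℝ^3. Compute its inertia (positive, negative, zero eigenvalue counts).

step 0: pivot 1 → sign +
step 1: pivot -1 → sign −
step 2: row/col 2 already zero → sign 0
signature = (1, 1, 1)

Answer: (1, 1, 1)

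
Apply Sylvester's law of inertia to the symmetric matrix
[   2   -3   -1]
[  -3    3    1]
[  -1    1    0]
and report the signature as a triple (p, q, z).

step 0: pivot 2 → sign +
step 1: pivot -3/2 → sign −
step 2: pivot -1/3 → sign −
signature = (1, 2, 0)

Answer: (1, 2, 0)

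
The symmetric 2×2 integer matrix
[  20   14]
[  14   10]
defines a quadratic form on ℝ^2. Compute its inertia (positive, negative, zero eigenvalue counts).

step 0: pivot 20 → sign +
step 1: pivot 1/5 → sign +
signature = (2, 0, 0)

Answer: (2, 0, 0)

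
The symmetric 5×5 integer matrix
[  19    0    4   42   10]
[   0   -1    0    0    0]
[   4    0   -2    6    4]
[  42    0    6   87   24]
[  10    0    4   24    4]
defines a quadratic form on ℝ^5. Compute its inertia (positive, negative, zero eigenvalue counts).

Answer: (1, 3, 1)

Derivation:
step 0: pivot 19 → sign +
step 1: pivot -1 → sign −
step 2: pivot -54/19 → sign −
step 3: pivot -3 → sign −
step 4: row/col 4 already zero → sign 0
signature = (1, 3, 1)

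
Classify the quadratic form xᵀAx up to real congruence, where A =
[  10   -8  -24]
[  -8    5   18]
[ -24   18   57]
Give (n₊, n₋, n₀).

step 0: pivot 10 → sign +
step 1: pivot -7/5 → sign −
step 2: pivot 3/7 → sign +
signature = (2, 1, 0)

Answer: (2, 1, 0)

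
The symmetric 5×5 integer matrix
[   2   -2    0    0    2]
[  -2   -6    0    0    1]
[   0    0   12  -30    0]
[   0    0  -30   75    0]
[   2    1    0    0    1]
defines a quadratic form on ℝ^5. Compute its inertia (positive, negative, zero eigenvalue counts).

step 0: pivot 2 → sign +
step 1: pivot -8 → sign −
step 2: pivot 12 → sign +
step 3: pivot 1/8 → sign +
step 4: row/col 4 already zero → sign 0
signature = (3, 1, 1)

Answer: (3, 1, 1)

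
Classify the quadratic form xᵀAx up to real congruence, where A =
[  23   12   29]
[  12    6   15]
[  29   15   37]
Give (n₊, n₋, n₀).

Answer: (2, 1, 0)

Derivation:
step 0: pivot 23 → sign +
step 1: pivot -6/23 → sign −
step 2: pivot 1/2 → sign +
signature = (2, 1, 0)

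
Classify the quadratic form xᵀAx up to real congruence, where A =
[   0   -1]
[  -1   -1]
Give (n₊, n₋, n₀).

Answer: (1, 1, 0)

Derivation:
step 0: pivot -1 → sign −
step 1: pivot 1 → sign +
signature = (1, 1, 0)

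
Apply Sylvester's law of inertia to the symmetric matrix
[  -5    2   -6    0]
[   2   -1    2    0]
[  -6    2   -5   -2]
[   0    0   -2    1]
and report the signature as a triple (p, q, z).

Answer: (1, 3, 0)

Derivation:
step 0: pivot -5 → sign −
step 1: pivot -1/5 → sign −
step 2: pivot 3 → sign +
step 3: pivot -1/3 → sign −
signature = (1, 3, 0)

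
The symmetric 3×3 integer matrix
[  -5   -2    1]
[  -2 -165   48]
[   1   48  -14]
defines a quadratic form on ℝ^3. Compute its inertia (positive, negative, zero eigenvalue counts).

step 0: pivot -5 → sign −
step 1: pivot -821/5 → sign −
step 2: pivot -1/821 → sign −
signature = (0, 3, 0)

Answer: (0, 3, 0)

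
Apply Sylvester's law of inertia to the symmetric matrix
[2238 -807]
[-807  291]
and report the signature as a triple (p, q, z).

Answer: (2, 0, 0)

Derivation:
step 0: pivot 2238 → sign +
step 1: pivot 3/746 → sign +
signature = (2, 0, 0)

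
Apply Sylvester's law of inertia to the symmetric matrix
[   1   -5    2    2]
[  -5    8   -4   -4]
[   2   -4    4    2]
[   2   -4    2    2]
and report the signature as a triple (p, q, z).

step 0: pivot 1 → sign +
step 1: pivot -17 → sign −
step 2: pivot 36/17 → sign +
step 3: pivot 1/9 → sign +
signature = (3, 1, 0)

Answer: (3, 1, 0)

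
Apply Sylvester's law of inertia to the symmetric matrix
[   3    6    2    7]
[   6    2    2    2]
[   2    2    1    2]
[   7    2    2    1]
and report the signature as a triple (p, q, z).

Answer: (2, 2, 0)

Derivation:
step 0: pivot 3 → sign +
step 1: pivot -10 → sign −
step 2: pivot 1/15 → sign +
step 3: pivot -2 → sign −
signature = (2, 2, 0)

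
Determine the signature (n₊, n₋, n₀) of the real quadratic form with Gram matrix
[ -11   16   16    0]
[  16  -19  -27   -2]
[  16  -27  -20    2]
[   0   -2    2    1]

step 0: pivot -11 → sign −
step 1: pivot 47/11 → sign +
step 2: pivot 1/47 → sign +
step 3: pivot -3 → sign −
signature = (2, 2, 0)

Answer: (2, 2, 0)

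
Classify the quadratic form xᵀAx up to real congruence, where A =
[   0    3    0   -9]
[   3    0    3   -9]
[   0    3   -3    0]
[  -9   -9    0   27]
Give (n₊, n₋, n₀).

Answer: (1, 2, 1)

Derivation:
step 0: pivot 6 → sign +
step 1: pivot -3/2 → sign −
step 2: pivot -3 → sign −
step 3: row/col 3 already zero → sign 0
signature = (1, 2, 1)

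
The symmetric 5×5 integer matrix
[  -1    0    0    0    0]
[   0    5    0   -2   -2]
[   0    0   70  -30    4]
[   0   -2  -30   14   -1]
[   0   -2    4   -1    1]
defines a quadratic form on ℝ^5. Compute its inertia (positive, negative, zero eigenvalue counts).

Answer: (3, 2, 0)

Derivation:
step 0: pivot -1 → sign −
step 1: pivot 5 → sign +
step 2: pivot 70 → sign +
step 3: pivot 12/35 → sign +
step 4: pivot -1/20 → sign −
signature = (3, 2, 0)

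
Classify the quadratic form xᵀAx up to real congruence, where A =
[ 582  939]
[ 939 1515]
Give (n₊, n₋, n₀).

step 0: pivot 582 → sign +
step 1: pivot 3/194 → sign +
signature = (2, 0, 0)

Answer: (2, 0, 0)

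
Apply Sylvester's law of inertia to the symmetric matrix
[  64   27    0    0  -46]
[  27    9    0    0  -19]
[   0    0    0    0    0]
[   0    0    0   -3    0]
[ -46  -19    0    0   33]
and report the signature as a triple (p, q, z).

step 0: pivot 64 → sign +
step 1: pivot -153/64 → sign −
step 2: pivot -3 → sign −
step 3: pivot 1/153 → sign +
step 4: row/col 4 already zero → sign 0
signature = (2, 2, 1)

Answer: (2, 2, 1)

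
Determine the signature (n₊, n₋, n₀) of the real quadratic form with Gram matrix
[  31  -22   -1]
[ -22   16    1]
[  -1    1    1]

step 0: pivot 31 → sign +
step 1: pivot 12/31 → sign +
step 2: pivot 3/4 → sign +
signature = (3, 0, 0)

Answer: (3, 0, 0)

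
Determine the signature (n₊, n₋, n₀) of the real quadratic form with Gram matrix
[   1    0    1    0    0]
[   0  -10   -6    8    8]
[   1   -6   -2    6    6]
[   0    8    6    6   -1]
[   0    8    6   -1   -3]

Answer: (4, 1, 0)

Derivation:
step 0: pivot 1 → sign +
step 1: pivot -10 → sign −
step 2: pivot 3/5 → sign +
step 3: pivot 10 → sign +
step 4: pivot 1/10 → sign +
signature = (4, 1, 0)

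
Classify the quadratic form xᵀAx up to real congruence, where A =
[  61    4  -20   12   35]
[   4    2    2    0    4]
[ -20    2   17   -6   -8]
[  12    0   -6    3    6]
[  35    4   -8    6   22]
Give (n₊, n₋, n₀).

step 0: pivot 61 → sign +
step 1: pivot 106/61 → sign +
step 2: pivot 219/53 → sign +
step 3: pivot 15/73 → sign +
step 4: pivot 1/5 → sign +
signature = (5, 0, 0)

Answer: (5, 0, 0)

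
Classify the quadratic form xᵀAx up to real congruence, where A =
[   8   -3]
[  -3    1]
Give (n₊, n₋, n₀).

step 0: pivot 8 → sign +
step 1: pivot -1/8 → sign −
signature = (1, 1, 0)

Answer: (1, 1, 0)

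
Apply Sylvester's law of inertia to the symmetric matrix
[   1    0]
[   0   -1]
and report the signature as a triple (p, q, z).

step 0: pivot 1 → sign +
step 1: pivot -1 → sign −
signature = (1, 1, 0)

Answer: (1, 1, 0)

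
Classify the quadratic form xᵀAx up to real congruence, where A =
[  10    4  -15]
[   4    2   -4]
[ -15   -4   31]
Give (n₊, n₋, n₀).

step 0: pivot 10 → sign +
step 1: pivot 2/5 → sign +
step 2: pivot -3/2 → sign −
signature = (2, 1, 0)

Answer: (2, 1, 0)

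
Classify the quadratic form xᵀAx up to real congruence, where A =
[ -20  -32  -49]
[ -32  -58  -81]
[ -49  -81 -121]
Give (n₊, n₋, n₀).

step 0: pivot -20 → sign −
step 1: pivot -34/5 → sign −
step 2: pivot 3/68 → sign +
signature = (1, 2, 0)

Answer: (1, 2, 0)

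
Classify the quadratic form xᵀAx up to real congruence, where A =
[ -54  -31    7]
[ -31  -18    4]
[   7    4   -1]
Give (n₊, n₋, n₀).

step 0: pivot -54 → sign −
step 1: pivot -11/54 → sign −
step 2: pivot -1/11 → sign −
signature = (0, 3, 0)

Answer: (0, 3, 0)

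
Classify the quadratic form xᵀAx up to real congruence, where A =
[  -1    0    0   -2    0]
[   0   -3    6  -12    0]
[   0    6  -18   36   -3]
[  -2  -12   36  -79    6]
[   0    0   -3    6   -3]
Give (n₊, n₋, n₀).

step 0: pivot -1 → sign −
step 1: pivot -3 → sign −
step 2: pivot -6 → sign −
step 3: pivot -3 → sign −
step 4: pivot -3/2 → sign −
signature = (0, 5, 0)

Answer: (0, 5, 0)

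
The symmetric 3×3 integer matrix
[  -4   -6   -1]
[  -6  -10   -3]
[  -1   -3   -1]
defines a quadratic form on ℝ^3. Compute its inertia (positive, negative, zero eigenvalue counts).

Answer: (1, 2, 0)

Derivation:
step 0: pivot -4 → sign −
step 1: pivot -1 → sign −
step 2: pivot 3/2 → sign +
signature = (1, 2, 0)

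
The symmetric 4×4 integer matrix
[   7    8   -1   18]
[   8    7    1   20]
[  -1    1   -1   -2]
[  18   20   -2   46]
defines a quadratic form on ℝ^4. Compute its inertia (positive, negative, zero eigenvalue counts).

Answer: (2, 2, 0)

Derivation:
step 0: pivot 7 → sign +
step 1: pivot -15/7 → sign −
step 2: pivot 1 → sign +
step 3: pivot -2/15 → sign −
signature = (2, 2, 0)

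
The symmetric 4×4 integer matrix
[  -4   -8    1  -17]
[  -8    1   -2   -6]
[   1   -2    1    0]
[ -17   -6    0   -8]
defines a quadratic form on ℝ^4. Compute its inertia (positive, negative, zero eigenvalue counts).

step 0: pivot -4 → sign −
step 1: pivot 17 → sign +
step 2: pivot 21/68 → sign +
step 3: pivot 3/7 → sign +
signature = (3, 1, 0)

Answer: (3, 1, 0)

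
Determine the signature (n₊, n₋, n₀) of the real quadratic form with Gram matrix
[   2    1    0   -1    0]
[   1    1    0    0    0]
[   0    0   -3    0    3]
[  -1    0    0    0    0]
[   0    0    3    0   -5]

step 0: pivot 2 → sign +
step 1: pivot 1/2 → sign +
step 2: pivot -3 → sign −
step 3: pivot -1 → sign −
step 4: pivot -2 → sign −
signature = (2, 3, 0)

Answer: (2, 3, 0)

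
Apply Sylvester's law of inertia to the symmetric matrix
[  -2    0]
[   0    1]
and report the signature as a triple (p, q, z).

step 0: pivot -2 → sign −
step 1: pivot 1 → sign +
signature = (1, 1, 0)

Answer: (1, 1, 0)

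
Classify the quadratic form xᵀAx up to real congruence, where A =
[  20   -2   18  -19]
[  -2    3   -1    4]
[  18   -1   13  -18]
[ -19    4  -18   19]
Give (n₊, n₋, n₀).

step 0: pivot 20 → sign +
step 1: pivot 14/5 → sign +
step 2: pivot -24/7 → sign −
step 3: pivot 1/32 → sign +
signature = (3, 1, 0)

Answer: (3, 1, 0)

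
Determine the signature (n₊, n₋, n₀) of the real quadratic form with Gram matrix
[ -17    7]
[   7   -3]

step 0: pivot -17 → sign −
step 1: pivot -2/17 → sign −
signature = (0, 2, 0)

Answer: (0, 2, 0)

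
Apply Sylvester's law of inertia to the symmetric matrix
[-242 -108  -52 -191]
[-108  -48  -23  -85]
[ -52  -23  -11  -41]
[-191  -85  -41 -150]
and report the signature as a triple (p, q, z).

step 0: pivot -242 → sign −
step 1: pivot 24/121 → sign +
step 2: pivot -1/24 → sign −
step 3: pivot 3/2 → sign +
signature = (2, 2, 0)

Answer: (2, 2, 0)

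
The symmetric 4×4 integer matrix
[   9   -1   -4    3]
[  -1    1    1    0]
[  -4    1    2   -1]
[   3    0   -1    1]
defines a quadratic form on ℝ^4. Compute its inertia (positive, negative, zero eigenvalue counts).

Answer: (2, 1, 1)

Derivation:
step 0: pivot 9 → sign +
step 1: pivot 8/9 → sign +
step 2: pivot -1/8 → sign −
step 3: row/col 3 already zero → sign 0
signature = (2, 1, 1)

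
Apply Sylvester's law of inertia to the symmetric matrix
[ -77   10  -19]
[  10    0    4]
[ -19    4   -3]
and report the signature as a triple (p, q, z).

step 0: pivot -77 → sign −
step 1: pivot 100/77 → sign +
step 2: pivot -3/25 → sign −
signature = (1, 2, 0)

Answer: (1, 2, 0)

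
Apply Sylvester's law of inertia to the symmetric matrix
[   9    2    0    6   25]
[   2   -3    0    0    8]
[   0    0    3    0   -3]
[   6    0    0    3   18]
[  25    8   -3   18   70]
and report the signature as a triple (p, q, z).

step 0: pivot 9 → sign +
step 1: pivot -31/9 → sign −
step 2: pivot 3 → sign +
step 3: pivot -15/31 → sign −
step 4: pivot -2/5 → sign −
signature = (2, 3, 0)

Answer: (2, 3, 0)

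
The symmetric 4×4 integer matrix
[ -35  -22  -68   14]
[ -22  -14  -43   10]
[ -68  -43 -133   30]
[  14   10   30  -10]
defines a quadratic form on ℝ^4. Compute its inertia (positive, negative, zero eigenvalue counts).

Answer: (1, 3, 0)

Derivation:
step 0: pivot -35 → sign −
step 1: pivot -6/35 → sign −
step 2: pivot -1/2 → sign −
step 3: pivot 6 → sign +
signature = (1, 3, 0)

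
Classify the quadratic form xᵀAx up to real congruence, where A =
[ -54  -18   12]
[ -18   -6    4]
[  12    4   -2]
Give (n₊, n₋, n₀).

step 0: pivot -54 → sign −
step 1: pivot 2/3 → sign +
step 2: row/col 2 already zero → sign 0
signature = (1, 1, 1)

Answer: (1, 1, 1)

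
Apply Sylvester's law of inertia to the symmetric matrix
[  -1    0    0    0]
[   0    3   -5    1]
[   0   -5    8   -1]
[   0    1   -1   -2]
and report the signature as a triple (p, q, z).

step 0: pivot -1 → sign −
step 1: pivot 3 → sign +
step 2: pivot -1/3 → sign −
step 3: pivot -1 → sign −
signature = (1, 3, 0)

Answer: (1, 3, 0)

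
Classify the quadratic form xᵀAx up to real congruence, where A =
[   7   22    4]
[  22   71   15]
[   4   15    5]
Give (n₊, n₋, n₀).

Answer: (2, 1, 0)

Derivation:
step 0: pivot 7 → sign +
step 1: pivot 13/7 → sign +
step 2: pivot -6/13 → sign −
signature = (2, 1, 0)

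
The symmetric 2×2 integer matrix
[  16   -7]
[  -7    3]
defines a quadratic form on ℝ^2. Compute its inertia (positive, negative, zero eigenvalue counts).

Answer: (1, 1, 0)

Derivation:
step 0: pivot 16 → sign +
step 1: pivot -1/16 → sign −
signature = (1, 1, 0)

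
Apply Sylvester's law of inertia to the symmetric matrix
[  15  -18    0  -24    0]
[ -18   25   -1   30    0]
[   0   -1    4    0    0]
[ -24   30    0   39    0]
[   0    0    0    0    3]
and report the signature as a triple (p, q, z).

step 0: pivot 15 → sign +
step 1: pivot 17/5 → sign +
step 2: pivot 63/17 → sign +
step 3: pivot 1/7 → sign +
step 4: pivot 3 → sign +
signature = (5, 0, 0)

Answer: (5, 0, 0)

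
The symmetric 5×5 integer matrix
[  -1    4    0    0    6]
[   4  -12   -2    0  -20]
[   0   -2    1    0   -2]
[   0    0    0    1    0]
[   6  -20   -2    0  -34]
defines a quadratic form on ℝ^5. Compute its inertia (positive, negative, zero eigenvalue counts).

step 0: pivot -1 → sign −
step 1: pivot 4 → sign +
step 2: pivot 1 → sign +
step 3: pivot -2 → sign −
step 4: row/col 4 already zero → sign 0
signature = (2, 2, 1)

Answer: (2, 2, 1)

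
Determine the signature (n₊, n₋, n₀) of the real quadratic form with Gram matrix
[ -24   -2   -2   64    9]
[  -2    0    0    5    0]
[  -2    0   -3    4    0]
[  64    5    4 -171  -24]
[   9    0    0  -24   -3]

Answer: (2, 3, 0)

Derivation:
step 0: pivot -24 → sign −
step 1: pivot 1/6 → sign +
step 2: pivot -3 → sign −
step 3: pivot -2/3 → sign −
step 4: pivot 3/8 → sign +
signature = (2, 3, 0)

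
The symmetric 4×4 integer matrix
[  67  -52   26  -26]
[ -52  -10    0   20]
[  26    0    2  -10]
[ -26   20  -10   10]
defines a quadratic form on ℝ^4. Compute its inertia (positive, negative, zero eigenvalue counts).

step 0: pivot 67 → sign +
step 1: pivot -3374/67 → sign −
step 2: pivot -6/1687 → sign −
step 3: row/col 3 already zero → sign 0
signature = (1, 2, 1)

Answer: (1, 2, 1)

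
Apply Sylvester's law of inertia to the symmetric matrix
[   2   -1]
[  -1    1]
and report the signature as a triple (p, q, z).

Answer: (2, 0, 0)

Derivation:
step 0: pivot 2 → sign +
step 1: pivot 1/2 → sign +
signature = (2, 0, 0)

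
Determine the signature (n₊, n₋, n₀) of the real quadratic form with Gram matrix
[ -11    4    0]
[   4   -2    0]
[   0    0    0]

Answer: (0, 2, 1)

Derivation:
step 0: pivot -11 → sign −
step 1: pivot -6/11 → sign −
step 2: row/col 2 already zero → sign 0
signature = (0, 2, 1)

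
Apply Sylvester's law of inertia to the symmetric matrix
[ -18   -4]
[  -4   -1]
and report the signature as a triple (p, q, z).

Answer: (0, 2, 0)

Derivation:
step 0: pivot -18 → sign −
step 1: pivot -1/9 → sign −
signature = (0, 2, 0)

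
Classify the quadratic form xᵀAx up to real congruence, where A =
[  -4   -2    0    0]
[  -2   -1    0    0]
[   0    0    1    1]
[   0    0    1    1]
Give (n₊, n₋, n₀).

step 0: pivot -4 → sign −
step 1: pivot 1 → sign +
step 2: row/col 2 already zero → sign 0
step 3: row/col 3 already zero → sign 0
signature = (1, 1, 2)

Answer: (1, 1, 2)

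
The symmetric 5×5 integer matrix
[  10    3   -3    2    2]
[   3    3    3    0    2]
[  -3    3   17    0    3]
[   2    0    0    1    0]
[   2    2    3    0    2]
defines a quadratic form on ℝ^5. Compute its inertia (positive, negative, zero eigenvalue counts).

Answer: (5, 0, 0)

Derivation:
step 0: pivot 10 → sign +
step 1: pivot 21/10 → sign +
step 2: pivot 62/7 → sign +
step 3: pivot 3/31 → sign +
step 4: pivot 1/6 → sign +
signature = (5, 0, 0)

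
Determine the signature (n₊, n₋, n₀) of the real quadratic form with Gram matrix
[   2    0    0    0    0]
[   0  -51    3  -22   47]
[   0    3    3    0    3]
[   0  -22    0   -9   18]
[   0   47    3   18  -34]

step 0: pivot 2 → sign +
step 1: pivot -51 → sign −
step 2: pivot 54/17 → sign +
step 3: pivot -1/27 → sign −
step 4: pivot -1 → sign −
signature = (2, 3, 0)

Answer: (2, 3, 0)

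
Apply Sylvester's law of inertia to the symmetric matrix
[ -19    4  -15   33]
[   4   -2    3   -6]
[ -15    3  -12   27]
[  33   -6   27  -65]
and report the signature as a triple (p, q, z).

step 0: pivot -19 → sign −
step 1: pivot -22/19 → sign −
step 2: pivot -3/22 → sign −
step 3: pivot -2 → sign −
signature = (0, 4, 0)

Answer: (0, 4, 0)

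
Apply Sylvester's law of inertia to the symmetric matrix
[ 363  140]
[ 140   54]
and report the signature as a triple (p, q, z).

Answer: (2, 0, 0)

Derivation:
step 0: pivot 363 → sign +
step 1: pivot 2/363 → sign +
signature = (2, 0, 0)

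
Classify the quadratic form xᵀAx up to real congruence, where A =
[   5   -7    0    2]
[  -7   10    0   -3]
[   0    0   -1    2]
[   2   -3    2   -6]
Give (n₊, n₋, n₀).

step 0: pivot 5 → sign +
step 1: pivot 1/5 → sign +
step 2: pivot -1 → sign −
step 3: pivot -3 → sign −
signature = (2, 2, 0)

Answer: (2, 2, 0)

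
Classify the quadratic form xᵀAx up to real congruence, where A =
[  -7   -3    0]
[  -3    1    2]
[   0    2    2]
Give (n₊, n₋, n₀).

step 0: pivot -7 → sign −
step 1: pivot 16/7 → sign +
step 2: pivot 1/4 → sign +
signature = (2, 1, 0)

Answer: (2, 1, 0)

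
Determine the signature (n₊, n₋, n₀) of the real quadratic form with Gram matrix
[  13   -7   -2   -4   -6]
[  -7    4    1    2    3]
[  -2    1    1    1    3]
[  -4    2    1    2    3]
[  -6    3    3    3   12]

Answer: (5, 0, 0)

Derivation:
step 0: pivot 13 → sign +
step 1: pivot 3/13 → sign +
step 2: pivot 2/3 → sign +
step 3: pivot 1/2 → sign +
step 4: pivot 3 → sign +
signature = (5, 0, 0)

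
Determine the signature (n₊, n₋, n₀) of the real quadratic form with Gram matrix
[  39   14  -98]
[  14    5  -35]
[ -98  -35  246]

step 0: pivot 39 → sign +
step 1: pivot -1/39 → sign −
step 2: pivot 1 → sign +
signature = (2, 1, 0)

Answer: (2, 1, 0)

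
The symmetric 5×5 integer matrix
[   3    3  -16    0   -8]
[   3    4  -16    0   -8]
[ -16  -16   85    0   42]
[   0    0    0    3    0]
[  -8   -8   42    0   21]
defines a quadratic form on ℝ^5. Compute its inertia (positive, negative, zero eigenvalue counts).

step 0: pivot 3 → sign +
step 1: pivot 1 → sign +
step 2: pivot -1/3 → sign −
step 3: pivot 3 → sign +
step 4: pivot 1 → sign +
signature = (4, 1, 0)

Answer: (4, 1, 0)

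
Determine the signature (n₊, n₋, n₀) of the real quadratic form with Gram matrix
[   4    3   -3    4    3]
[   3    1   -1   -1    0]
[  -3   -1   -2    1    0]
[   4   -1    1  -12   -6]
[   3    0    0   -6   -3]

Answer: (1, 4, 0)

Derivation:
step 0: pivot 4 → sign +
step 1: pivot -5/4 → sign −
step 2: pivot -3 → sign −
step 3: pivot -16/5 → sign −
step 4: pivot -3/16 → sign −
signature = (1, 4, 0)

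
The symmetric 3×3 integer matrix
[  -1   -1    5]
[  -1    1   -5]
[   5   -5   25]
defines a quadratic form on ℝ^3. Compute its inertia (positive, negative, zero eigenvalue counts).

Answer: (1, 1, 1)

Derivation:
step 0: pivot -1 → sign −
step 1: pivot 2 → sign +
step 2: row/col 2 already zero → sign 0
signature = (1, 1, 1)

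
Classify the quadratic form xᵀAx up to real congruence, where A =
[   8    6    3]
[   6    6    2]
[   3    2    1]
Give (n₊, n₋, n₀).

Answer: (2, 1, 0)

Derivation:
step 0: pivot 8 → sign +
step 1: pivot 3/2 → sign +
step 2: pivot -1/6 → sign −
signature = (2, 1, 0)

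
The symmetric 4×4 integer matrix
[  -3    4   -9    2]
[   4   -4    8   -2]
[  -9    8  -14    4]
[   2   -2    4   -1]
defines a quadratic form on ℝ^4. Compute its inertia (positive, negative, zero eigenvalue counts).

step 0: pivot -3 → sign −
step 1: pivot 4/3 → sign +
step 2: pivot 1 → sign +
step 3: row/col 3 already zero → sign 0
signature = (2, 1, 1)

Answer: (2, 1, 1)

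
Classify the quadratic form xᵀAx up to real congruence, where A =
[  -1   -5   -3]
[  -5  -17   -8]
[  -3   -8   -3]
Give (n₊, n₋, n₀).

Answer: (1, 2, 0)

Derivation:
step 0: pivot -1 → sign −
step 1: pivot 8 → sign +
step 2: pivot -1/8 → sign −
signature = (1, 2, 0)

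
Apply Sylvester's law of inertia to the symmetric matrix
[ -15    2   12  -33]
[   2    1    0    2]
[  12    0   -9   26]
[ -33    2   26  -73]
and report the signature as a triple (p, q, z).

step 0: pivot -15 → sign −
step 1: pivot 19/15 → sign +
step 2: pivot -27/19 → sign −
step 3: pivot -2/27 → sign −
signature = (1, 3, 0)

Answer: (1, 3, 0)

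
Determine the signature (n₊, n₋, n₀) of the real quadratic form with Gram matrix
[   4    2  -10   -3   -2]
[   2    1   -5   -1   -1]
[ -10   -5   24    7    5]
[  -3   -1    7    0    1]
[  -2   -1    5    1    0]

step 0: pivot 4 → sign +
step 1: pivot -1 → sign −
step 2: pivot -2 → sign −
step 3: pivot 1/8 → sign +
step 4: pivot -1 → sign −
signature = (2, 3, 0)

Answer: (2, 3, 0)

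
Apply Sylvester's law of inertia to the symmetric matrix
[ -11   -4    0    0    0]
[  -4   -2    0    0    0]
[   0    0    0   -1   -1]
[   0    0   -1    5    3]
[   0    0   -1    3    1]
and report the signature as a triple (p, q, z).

Answer: (1, 3, 1)

Derivation:
step 0: pivot -11 → sign −
step 1: pivot -6/11 → sign −
step 2: pivot 5 → sign +
step 3: pivot -1/5 → sign −
step 4: row/col 4 already zero → sign 0
signature = (1, 3, 1)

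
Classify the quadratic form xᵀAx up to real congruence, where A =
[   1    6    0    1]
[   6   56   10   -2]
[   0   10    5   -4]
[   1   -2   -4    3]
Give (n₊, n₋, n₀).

step 0: pivot 1 → sign +
step 1: pivot 20 → sign +
step 2: pivot -6/5 → sign −
step 3: row/col 3 already zero → sign 0
signature = (2, 1, 1)

Answer: (2, 1, 1)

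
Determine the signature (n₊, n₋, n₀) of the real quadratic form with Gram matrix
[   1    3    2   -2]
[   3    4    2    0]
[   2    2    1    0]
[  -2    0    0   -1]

step 0: pivot 1 → sign +
step 1: pivot -5 → sign −
step 2: pivot 1/5 → sign +
step 3: pivot -1 → sign −
signature = (2, 2, 0)

Answer: (2, 2, 0)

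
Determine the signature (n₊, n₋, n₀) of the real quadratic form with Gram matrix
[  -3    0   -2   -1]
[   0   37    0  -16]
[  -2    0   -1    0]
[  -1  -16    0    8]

Answer: (3, 1, 0)

Derivation:
step 0: pivot -3 → sign −
step 1: pivot 37 → sign +
step 2: pivot 1/3 → sign +
step 3: pivot 3/37 → sign +
signature = (3, 1, 0)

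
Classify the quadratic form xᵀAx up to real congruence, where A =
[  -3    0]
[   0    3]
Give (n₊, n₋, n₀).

Answer: (1, 1, 0)

Derivation:
step 0: pivot -3 → sign −
step 1: pivot 3 → sign +
signature = (1, 1, 0)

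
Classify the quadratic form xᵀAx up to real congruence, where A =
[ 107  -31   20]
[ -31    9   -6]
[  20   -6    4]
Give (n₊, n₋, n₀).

Answer: (2, 1, 0)

Derivation:
step 0: pivot 107 → sign +
step 1: pivot 2/107 → sign +
step 2: pivot -2 → sign −
signature = (2, 1, 0)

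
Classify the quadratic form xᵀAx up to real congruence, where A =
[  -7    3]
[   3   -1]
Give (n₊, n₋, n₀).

step 0: pivot -7 → sign −
step 1: pivot 2/7 → sign +
signature = (1, 1, 0)

Answer: (1, 1, 0)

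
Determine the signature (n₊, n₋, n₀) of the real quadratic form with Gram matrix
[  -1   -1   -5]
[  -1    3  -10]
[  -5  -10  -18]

Answer: (2, 1, 0)

Derivation:
step 0: pivot -1 → sign −
step 1: pivot 4 → sign +
step 2: pivot 3/4 → sign +
signature = (2, 1, 0)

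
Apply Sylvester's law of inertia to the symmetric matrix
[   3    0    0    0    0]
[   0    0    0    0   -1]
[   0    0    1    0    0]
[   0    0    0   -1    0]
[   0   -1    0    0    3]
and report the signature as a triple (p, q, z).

step 0: pivot 3 → sign +
step 1: pivot 1 → sign +
step 2: pivot -1 → sign −
step 3: pivot 3 → sign +
step 4: pivot -1/3 → sign −
signature = (3, 2, 0)

Answer: (3, 2, 0)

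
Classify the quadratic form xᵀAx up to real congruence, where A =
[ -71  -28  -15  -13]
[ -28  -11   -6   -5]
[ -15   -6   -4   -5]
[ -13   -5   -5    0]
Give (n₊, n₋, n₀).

Answer: (2, 2, 0)

Derivation:
step 0: pivot -71 → sign −
step 1: pivot 3/71 → sign +
step 2: pivot -1 → sign −
step 3: pivot 6 → sign +
signature = (2, 2, 0)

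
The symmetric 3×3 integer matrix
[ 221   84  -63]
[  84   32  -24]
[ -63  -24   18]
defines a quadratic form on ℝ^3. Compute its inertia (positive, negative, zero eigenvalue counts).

Answer: (2, 0, 1)

Derivation:
step 0: pivot 221 → sign +
step 1: pivot 16/221 → sign +
step 2: row/col 2 already zero → sign 0
signature = (2, 0, 1)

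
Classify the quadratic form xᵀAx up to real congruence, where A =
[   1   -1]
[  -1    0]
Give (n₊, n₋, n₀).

Answer: (1, 1, 0)

Derivation:
step 0: pivot 1 → sign +
step 1: pivot -1 → sign −
signature = (1, 1, 0)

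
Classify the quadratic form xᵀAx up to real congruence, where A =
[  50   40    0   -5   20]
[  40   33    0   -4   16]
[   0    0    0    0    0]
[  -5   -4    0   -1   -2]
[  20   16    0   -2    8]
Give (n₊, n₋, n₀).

step 0: pivot 50 → sign +
step 1: pivot 1 → sign +
step 2: pivot -3/2 → sign −
step 3: row/col 3 already zero → sign 0
step 4: row/col 4 already zero → sign 0
signature = (2, 1, 2)

Answer: (2, 1, 2)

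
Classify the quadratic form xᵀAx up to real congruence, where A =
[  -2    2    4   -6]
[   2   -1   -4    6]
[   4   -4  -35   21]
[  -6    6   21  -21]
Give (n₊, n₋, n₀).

Answer: (1, 2, 1)

Derivation:
step 0: pivot -2 → sign −
step 1: pivot 1 → sign +
step 2: pivot -27 → sign −
step 3: row/col 3 already zero → sign 0
signature = (1, 2, 1)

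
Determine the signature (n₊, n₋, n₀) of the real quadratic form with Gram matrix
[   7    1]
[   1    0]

step 0: pivot 7 → sign +
step 1: pivot -1/7 → sign −
signature = (1, 1, 0)

Answer: (1, 1, 0)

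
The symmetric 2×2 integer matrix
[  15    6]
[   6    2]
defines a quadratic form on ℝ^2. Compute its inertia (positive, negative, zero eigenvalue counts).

step 0: pivot 15 → sign +
step 1: pivot -2/5 → sign −
signature = (1, 1, 0)

Answer: (1, 1, 0)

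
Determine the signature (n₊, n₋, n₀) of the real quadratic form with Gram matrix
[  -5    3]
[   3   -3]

step 0: pivot -5 → sign −
step 1: pivot -6/5 → sign −
signature = (0, 2, 0)

Answer: (0, 2, 0)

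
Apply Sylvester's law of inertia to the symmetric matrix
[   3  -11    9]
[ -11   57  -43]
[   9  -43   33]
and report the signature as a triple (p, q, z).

step 0: pivot 3 → sign +
step 1: pivot 50/3 → sign +
step 2: row/col 2 already zero → sign 0
signature = (2, 0, 1)

Answer: (2, 0, 1)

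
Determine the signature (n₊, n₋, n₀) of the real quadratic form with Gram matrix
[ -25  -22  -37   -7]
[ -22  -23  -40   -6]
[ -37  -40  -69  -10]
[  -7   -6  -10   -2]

step 0: pivot -25 → sign −
step 1: pivot -91/25 → sign −
step 2: pivot 88/91 → sign +
step 3: pivot -3/88 → sign −
signature = (1, 3, 0)

Answer: (1, 3, 0)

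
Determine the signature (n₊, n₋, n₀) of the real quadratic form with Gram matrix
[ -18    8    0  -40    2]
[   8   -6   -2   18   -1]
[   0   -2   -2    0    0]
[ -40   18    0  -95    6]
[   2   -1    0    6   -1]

step 0: pivot -18 → sign −
step 1: pivot -22/9 → sign −
step 2: pivot -4/11 → sign −
step 3: pivot -6 → sign −
step 4: pivot -3/8 → sign −
signature = (0, 5, 0)

Answer: (0, 5, 0)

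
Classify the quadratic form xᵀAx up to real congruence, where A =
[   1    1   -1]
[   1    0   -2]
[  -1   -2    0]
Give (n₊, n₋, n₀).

step 0: pivot 1 → sign +
step 1: pivot -1 → sign −
step 2: row/col 2 already zero → sign 0
signature = (1, 1, 1)

Answer: (1, 1, 1)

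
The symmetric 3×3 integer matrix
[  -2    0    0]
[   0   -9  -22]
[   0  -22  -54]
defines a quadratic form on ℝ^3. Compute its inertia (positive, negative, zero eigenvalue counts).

Answer: (0, 3, 0)

Derivation:
step 0: pivot -2 → sign −
step 1: pivot -9 → sign −
step 2: pivot -2/9 → sign −
signature = (0, 3, 0)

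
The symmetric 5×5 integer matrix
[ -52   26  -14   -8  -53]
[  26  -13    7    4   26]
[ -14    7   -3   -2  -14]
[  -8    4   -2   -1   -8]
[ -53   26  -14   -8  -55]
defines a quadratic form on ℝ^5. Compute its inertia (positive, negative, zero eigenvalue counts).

Answer: (3, 2, 0)

Derivation:
step 0: pivot -52 → sign −
step 1: pivot 10/13 → sign +
step 2: pivot 1/5 → sign +
step 3: pivot -9/8 → sign −
step 4: pivot 2/9 → sign +
signature = (3, 2, 0)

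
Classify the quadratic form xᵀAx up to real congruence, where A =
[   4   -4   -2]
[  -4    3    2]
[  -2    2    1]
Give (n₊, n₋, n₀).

Answer: (1, 1, 1)

Derivation:
step 0: pivot 4 → sign +
step 1: pivot -1 → sign −
step 2: row/col 2 already zero → sign 0
signature = (1, 1, 1)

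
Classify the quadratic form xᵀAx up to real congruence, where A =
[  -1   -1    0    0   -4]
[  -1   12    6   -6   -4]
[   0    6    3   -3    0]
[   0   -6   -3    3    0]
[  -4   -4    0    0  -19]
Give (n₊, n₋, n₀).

Answer: (2, 2, 1)

Derivation:
step 0: pivot -1 → sign −
step 1: pivot 13 → sign +
step 2: pivot 3/13 → sign +
step 3: pivot -3 → sign −
step 4: row/col 4 already zero → sign 0
signature = (2, 2, 1)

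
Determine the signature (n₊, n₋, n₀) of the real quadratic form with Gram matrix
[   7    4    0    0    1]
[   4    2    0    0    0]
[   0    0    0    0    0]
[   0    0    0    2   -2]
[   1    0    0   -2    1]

step 0: pivot 7 → sign +
step 1: pivot -2/7 → sign −
step 2: pivot 2 → sign +
step 3: row/col 3 already zero → sign 0
step 4: row/col 4 already zero → sign 0
signature = (2, 1, 2)

Answer: (2, 1, 2)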